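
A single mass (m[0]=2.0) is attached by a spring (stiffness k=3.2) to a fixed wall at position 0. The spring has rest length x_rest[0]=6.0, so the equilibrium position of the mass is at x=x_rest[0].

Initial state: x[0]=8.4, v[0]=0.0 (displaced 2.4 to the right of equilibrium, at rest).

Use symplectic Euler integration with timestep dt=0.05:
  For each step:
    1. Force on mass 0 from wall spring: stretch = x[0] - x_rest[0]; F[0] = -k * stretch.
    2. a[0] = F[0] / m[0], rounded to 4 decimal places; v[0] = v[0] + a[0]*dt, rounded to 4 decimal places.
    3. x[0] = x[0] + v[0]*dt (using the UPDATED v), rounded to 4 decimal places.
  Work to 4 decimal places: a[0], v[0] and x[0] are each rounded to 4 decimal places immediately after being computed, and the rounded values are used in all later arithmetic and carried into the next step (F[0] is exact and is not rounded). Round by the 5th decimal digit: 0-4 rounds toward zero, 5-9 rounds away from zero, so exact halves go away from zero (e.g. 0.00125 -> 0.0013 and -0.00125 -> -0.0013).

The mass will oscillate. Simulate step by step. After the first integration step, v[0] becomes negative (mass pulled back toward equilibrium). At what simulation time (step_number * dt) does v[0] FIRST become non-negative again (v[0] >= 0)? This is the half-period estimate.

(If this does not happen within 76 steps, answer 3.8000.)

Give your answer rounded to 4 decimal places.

Answer: 2.5000

Derivation:
Step 0: x=[8.4000] v=[0.0000]
Step 1: x=[8.3904] v=[-0.1920]
Step 2: x=[8.3712] v=[-0.3832]
Step 3: x=[8.3426] v=[-0.5729]
Step 4: x=[8.3046] v=[-0.7603]
Step 5: x=[8.2574] v=[-0.9447]
Step 6: x=[8.2011] v=[-1.1253]
Step 7: x=[8.1360] v=[-1.3014]
Step 8: x=[8.0624] v=[-1.4723]
Step 9: x=[7.9805] v=[-1.6373]
Step 10: x=[7.8907] v=[-1.7957]
Step 11: x=[7.7934] v=[-1.9470]
Step 12: x=[7.6889] v=[-2.0905]
Step 13: x=[7.5776] v=[-2.2256]
Step 14: x=[7.4600] v=[-2.3518]
Step 15: x=[7.3366] v=[-2.4686]
Step 16: x=[7.2078] v=[-2.5755]
Step 17: x=[7.0742] v=[-2.6721]
Step 18: x=[6.9363] v=[-2.7580]
Step 19: x=[6.7947] v=[-2.8329]
Step 20: x=[6.6499] v=[-2.8965]
Step 21: x=[6.5025] v=[-2.9485]
Step 22: x=[6.3531] v=[-2.9887]
Step 23: x=[6.2023] v=[-3.0170]
Step 24: x=[6.0506] v=[-3.0332]
Step 25: x=[5.8987] v=[-3.0373]
Step 26: x=[5.7472] v=[-3.0292]
Step 27: x=[5.5968] v=[-3.0090]
Step 28: x=[5.4480] v=[-2.9767]
Step 29: x=[5.3014] v=[-2.9325]
Step 30: x=[5.1576] v=[-2.8766]
Step 31: x=[5.0171] v=[-2.8092]
Step 32: x=[4.8806] v=[-2.7306]
Step 33: x=[4.7485] v=[-2.6411]
Step 34: x=[4.6215] v=[-2.5410]
Step 35: x=[4.5000] v=[-2.4307]
Step 36: x=[4.3845] v=[-2.3107]
Step 37: x=[4.2754] v=[-2.1815]
Step 38: x=[4.1732] v=[-2.0435]
Step 39: x=[4.0783] v=[-1.8974]
Step 40: x=[3.9911] v=[-1.7437]
Step 41: x=[3.9120] v=[-1.5830]
Step 42: x=[3.8412] v=[-1.4160]
Step 43: x=[3.7790] v=[-1.2433]
Step 44: x=[3.7257] v=[-1.0656]
Step 45: x=[3.6815] v=[-0.8837]
Step 46: x=[3.6466] v=[-0.6982]
Step 47: x=[3.6211] v=[-0.5099]
Step 48: x=[3.6051] v=[-0.3196]
Step 49: x=[3.5987] v=[-0.1280]
Step 50: x=[3.6019] v=[0.0641]
First v>=0 after going negative at step 50, time=2.5000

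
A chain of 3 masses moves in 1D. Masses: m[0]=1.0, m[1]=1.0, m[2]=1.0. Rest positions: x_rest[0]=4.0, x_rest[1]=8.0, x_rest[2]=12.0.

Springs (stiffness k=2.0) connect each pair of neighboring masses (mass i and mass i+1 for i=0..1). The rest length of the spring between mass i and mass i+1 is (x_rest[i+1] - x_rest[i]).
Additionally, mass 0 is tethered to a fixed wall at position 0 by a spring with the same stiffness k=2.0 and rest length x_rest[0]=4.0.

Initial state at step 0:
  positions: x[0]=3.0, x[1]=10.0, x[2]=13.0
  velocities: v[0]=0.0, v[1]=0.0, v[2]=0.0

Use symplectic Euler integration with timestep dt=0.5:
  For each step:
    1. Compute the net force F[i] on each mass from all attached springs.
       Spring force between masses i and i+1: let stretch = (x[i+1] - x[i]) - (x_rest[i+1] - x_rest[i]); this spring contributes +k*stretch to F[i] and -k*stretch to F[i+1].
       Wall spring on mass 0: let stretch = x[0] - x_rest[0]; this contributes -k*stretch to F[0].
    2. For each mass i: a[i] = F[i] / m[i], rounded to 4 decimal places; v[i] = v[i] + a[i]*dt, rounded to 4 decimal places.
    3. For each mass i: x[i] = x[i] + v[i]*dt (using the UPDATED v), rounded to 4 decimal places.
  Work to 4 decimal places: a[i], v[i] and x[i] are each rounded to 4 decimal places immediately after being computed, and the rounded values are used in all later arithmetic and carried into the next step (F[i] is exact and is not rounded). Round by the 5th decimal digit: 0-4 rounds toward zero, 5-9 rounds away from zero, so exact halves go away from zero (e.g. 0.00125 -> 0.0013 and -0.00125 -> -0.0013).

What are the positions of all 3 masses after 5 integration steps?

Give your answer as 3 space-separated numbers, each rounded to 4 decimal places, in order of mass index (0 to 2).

Answer: 3.4063 8.1875 11.7500

Derivation:
Step 0: x=[3.0000 10.0000 13.0000] v=[0.0000 0.0000 0.0000]
Step 1: x=[5.0000 8.0000 13.5000] v=[4.0000 -4.0000 1.0000]
Step 2: x=[6.0000 7.2500 13.2500] v=[2.0000 -1.5000 -0.5000]
Step 3: x=[4.6250 8.8750 12.0000] v=[-2.7500 3.2500 -2.5000]
Step 4: x=[3.0625 9.9375 11.1875] v=[-3.1250 2.1250 -1.6250]
Step 5: x=[3.4063 8.1875 11.7500] v=[0.6875 -3.5000 1.1250]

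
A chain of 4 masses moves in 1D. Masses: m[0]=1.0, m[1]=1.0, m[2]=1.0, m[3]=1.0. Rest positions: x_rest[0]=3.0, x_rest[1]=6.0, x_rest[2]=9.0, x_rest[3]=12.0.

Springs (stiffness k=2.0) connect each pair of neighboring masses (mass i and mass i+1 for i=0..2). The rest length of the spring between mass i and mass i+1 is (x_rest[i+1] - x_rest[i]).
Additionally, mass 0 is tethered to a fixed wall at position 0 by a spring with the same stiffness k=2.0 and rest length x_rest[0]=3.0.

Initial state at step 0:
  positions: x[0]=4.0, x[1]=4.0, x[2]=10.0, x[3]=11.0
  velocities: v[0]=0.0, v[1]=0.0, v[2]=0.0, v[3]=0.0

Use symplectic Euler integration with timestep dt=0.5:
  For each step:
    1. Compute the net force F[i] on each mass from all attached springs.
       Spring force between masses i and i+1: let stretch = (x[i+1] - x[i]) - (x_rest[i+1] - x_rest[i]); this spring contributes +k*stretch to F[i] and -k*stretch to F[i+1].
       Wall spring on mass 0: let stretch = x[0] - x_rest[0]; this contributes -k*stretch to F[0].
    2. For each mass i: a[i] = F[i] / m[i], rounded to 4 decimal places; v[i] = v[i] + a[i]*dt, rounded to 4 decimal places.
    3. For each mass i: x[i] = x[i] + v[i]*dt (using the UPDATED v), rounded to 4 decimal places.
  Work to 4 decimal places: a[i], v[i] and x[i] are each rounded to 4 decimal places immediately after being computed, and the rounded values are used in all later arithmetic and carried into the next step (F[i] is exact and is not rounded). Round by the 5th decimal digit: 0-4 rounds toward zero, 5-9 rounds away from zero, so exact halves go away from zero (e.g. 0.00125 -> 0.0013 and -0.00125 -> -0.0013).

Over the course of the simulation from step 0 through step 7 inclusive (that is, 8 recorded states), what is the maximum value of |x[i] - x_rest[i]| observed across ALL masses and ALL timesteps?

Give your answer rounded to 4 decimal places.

Answer: 2.3125

Derivation:
Step 0: x=[4.0000 4.0000 10.0000 11.0000] v=[0.0000 0.0000 0.0000 0.0000]
Step 1: x=[2.0000 7.0000 7.5000 12.0000] v=[-4.0000 6.0000 -5.0000 2.0000]
Step 2: x=[1.5000 7.7500 7.0000 12.2500] v=[-1.0000 1.5000 -1.0000 0.5000]
Step 3: x=[3.3750 5.0000 9.5000 11.3750] v=[3.7500 -5.5000 5.0000 -1.7500]
Step 4: x=[4.3750 3.6875 10.6875 11.0625] v=[2.0000 -2.6250 2.3750 -0.6250]
Step 5: x=[2.8438 6.2188 8.5625 12.0625] v=[-3.0625 5.0625 -4.2500 2.0000]
Step 6: x=[1.5782 8.2344 7.0157 12.8125] v=[-2.5313 4.0312 -3.0937 1.5000]
Step 7: x=[2.8516 6.3126 8.9766 12.1641] v=[2.5467 -3.8437 3.9218 -1.2968]
Max displacement = 2.3125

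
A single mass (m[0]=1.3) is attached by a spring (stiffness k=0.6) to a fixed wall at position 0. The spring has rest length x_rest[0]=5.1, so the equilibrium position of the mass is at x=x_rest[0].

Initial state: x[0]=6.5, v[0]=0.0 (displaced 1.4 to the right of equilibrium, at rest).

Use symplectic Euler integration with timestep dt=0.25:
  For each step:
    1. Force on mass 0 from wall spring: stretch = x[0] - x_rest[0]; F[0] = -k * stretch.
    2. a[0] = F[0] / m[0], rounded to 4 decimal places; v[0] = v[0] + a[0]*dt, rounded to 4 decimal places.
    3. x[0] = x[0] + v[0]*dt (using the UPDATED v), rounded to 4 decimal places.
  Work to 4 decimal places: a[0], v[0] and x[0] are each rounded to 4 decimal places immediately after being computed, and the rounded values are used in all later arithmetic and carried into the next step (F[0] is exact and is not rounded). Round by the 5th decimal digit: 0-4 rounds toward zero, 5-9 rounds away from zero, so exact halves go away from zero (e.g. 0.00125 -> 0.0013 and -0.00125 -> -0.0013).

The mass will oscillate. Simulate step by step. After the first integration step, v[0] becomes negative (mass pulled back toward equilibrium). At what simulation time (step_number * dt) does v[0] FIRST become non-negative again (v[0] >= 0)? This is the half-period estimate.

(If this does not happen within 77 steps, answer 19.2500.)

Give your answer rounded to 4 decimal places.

Answer: 4.7500

Derivation:
Step 0: x=[6.5000] v=[0.0000]
Step 1: x=[6.4596] v=[-0.1616]
Step 2: x=[6.3800] v=[-0.3185]
Step 3: x=[6.2635] v=[-0.4662]
Step 4: x=[6.1134] v=[-0.6005]
Step 5: x=[5.9341] v=[-0.7174]
Step 6: x=[5.7307] v=[-0.8137]
Step 7: x=[5.5091] v=[-0.8865]
Step 8: x=[5.2757] v=[-0.9337]
Step 9: x=[5.0372] v=[-0.9540]
Step 10: x=[4.8005] v=[-0.9468]
Step 11: x=[4.5724] v=[-0.9123]
Step 12: x=[4.3596] v=[-0.8514]
Step 13: x=[4.1681] v=[-0.7660]
Step 14: x=[4.0035] v=[-0.6585]
Step 15: x=[3.8705] v=[-0.5320]
Step 16: x=[3.7730] v=[-0.3901]
Step 17: x=[3.7138] v=[-0.2370]
Step 18: x=[3.6945] v=[-0.0771]
Step 19: x=[3.7158] v=[0.0851]
First v>=0 after going negative at step 19, time=4.7500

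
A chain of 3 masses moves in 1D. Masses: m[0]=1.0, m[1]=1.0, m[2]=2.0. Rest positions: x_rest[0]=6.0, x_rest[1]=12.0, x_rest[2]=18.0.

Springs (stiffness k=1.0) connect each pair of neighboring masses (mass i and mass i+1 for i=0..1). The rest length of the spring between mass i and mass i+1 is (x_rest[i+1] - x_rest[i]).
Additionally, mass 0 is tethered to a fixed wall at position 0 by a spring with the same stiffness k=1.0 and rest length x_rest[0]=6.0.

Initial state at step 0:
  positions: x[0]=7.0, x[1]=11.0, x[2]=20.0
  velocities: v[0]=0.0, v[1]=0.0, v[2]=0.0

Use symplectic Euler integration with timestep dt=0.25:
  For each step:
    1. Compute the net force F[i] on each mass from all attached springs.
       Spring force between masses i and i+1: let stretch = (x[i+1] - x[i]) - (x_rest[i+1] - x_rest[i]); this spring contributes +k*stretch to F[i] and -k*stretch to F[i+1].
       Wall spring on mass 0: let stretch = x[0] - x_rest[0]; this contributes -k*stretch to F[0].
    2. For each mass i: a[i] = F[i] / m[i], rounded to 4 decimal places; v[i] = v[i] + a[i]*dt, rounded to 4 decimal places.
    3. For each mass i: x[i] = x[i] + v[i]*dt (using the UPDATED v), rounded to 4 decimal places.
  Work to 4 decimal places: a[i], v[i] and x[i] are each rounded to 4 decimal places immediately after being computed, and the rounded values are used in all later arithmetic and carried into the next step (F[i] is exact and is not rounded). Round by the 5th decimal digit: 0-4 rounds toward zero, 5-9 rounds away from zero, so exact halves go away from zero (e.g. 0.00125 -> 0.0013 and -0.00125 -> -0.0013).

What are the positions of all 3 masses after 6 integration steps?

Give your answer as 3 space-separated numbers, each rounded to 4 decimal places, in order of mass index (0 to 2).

Step 0: x=[7.0000 11.0000 20.0000] v=[0.0000 0.0000 0.0000]
Step 1: x=[6.8125 11.3125 19.9063] v=[-0.7500 1.2500 -0.3750]
Step 2: x=[6.4805 11.8809 19.7315] v=[-1.3281 2.2735 -0.6992]
Step 3: x=[6.0810 12.6024 19.4989] v=[-1.5981 2.8861 -0.9305]
Step 4: x=[5.7090 13.3474 19.2383] v=[-1.4880 2.9799 -1.0426]
Step 5: x=[5.4576 13.9832 18.9811] v=[-1.0057 2.5430 -1.0290]
Step 6: x=[5.3979 14.3985 18.7552] v=[-0.2387 1.6611 -0.9037]

Answer: 5.3979 14.3985 18.7552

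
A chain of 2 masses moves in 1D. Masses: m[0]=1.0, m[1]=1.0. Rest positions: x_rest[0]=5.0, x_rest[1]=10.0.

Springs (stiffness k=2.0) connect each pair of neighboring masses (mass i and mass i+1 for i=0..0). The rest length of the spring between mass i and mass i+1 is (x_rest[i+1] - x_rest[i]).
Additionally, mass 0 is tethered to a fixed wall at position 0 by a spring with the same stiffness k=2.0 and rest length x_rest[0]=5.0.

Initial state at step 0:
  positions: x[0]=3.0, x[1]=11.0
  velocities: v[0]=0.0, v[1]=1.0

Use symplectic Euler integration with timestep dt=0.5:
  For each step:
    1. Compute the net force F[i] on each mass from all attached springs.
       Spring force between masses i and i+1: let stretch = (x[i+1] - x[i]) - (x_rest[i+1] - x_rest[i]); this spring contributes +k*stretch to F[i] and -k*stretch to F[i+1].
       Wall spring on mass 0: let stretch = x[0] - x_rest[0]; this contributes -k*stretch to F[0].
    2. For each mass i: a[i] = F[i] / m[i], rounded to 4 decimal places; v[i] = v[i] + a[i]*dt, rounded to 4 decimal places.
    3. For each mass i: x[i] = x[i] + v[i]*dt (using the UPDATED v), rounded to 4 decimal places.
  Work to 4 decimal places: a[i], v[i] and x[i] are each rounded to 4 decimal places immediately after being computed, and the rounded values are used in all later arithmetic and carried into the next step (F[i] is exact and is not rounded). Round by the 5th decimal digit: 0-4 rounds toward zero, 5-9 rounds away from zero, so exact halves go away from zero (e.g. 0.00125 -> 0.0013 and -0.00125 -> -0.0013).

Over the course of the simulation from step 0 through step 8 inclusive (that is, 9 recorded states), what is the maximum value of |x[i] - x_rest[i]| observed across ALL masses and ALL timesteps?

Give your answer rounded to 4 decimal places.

Answer: 2.5000

Derivation:
Step 0: x=[3.0000 11.0000] v=[0.0000 1.0000]
Step 1: x=[5.5000 10.0000] v=[5.0000 -2.0000]
Step 2: x=[7.5000 9.2500] v=[4.0000 -1.5000]
Step 3: x=[6.6250 10.1250] v=[-1.7500 1.7500]
Step 4: x=[4.1875 11.7500] v=[-4.8750 3.2500]
Step 5: x=[3.4375 12.0938] v=[-1.5000 0.6875]
Step 6: x=[5.2969 10.6094] v=[3.7188 -2.9688]
Step 7: x=[7.1641 8.9688] v=[3.7344 -3.2813]
Step 8: x=[6.3516 8.9258] v=[-1.6250 -0.0860]
Max displacement = 2.5000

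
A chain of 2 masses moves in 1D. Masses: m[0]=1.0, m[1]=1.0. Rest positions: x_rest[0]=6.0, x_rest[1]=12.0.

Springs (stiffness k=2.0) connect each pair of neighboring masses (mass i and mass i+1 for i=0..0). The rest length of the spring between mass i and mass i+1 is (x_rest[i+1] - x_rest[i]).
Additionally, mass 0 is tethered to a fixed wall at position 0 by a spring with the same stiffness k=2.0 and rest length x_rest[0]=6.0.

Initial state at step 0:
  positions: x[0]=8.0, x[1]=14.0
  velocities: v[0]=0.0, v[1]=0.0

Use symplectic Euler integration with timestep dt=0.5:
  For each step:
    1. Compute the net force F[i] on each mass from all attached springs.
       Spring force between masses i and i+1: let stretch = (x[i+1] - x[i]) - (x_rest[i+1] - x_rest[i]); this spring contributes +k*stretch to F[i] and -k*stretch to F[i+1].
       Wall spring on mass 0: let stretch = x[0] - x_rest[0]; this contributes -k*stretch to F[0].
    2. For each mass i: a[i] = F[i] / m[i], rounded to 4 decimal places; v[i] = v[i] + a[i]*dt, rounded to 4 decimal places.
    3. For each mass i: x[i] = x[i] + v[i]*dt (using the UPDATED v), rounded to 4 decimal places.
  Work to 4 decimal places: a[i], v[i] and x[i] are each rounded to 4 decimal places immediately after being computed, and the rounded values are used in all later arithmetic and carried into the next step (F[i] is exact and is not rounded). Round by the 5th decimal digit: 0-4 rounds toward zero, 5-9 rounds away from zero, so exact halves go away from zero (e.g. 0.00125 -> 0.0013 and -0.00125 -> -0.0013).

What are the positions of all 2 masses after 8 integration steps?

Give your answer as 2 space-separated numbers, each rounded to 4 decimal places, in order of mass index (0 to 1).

Step 0: x=[8.0000 14.0000] v=[0.0000 0.0000]
Step 1: x=[7.0000 14.0000] v=[-2.0000 0.0000]
Step 2: x=[6.0000 13.5000] v=[-2.0000 -1.0000]
Step 3: x=[5.7500 12.2500] v=[-0.5000 -2.5000]
Step 4: x=[5.8750 10.7500] v=[0.2500 -3.0000]
Step 5: x=[5.5000 9.8125] v=[-0.7500 -1.8750]
Step 6: x=[4.5313 9.7188] v=[-1.9375 -0.1875]
Step 7: x=[3.8907 10.0313] v=[-1.2813 0.6250]
Step 8: x=[4.3750 10.2735] v=[0.9686 0.4844]

Answer: 4.3750 10.2735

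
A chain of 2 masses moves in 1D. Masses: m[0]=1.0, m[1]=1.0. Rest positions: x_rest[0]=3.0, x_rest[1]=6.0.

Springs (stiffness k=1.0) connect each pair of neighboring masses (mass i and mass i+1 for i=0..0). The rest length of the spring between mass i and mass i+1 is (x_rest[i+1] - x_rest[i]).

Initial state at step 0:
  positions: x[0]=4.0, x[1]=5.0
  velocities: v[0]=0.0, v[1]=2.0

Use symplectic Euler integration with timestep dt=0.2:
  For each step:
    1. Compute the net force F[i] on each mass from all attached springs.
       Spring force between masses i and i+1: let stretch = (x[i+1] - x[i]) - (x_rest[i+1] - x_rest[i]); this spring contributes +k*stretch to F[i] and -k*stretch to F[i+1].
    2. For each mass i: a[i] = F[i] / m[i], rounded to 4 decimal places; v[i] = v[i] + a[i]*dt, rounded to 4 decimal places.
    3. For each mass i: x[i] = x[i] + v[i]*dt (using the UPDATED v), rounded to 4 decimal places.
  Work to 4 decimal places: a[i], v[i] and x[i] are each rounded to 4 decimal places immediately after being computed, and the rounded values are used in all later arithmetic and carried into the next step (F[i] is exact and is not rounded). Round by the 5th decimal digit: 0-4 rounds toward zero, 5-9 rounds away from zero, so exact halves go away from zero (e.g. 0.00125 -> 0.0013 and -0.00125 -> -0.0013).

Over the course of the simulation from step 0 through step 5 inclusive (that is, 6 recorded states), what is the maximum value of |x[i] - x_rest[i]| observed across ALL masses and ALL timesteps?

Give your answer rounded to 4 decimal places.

Answer: 1.6960

Derivation:
Step 0: x=[4.0000 5.0000] v=[0.0000 2.0000]
Step 1: x=[3.9200 5.4800] v=[-0.4000 2.4000]
Step 2: x=[3.7824 6.0176] v=[-0.6880 2.6880]
Step 3: x=[3.6142 6.5858] v=[-0.8410 2.8410]
Step 4: x=[3.4449 7.1551] v=[-0.8467 2.8467]
Step 5: x=[3.3040 7.6960] v=[-0.7047 2.7047]
Max displacement = 1.6960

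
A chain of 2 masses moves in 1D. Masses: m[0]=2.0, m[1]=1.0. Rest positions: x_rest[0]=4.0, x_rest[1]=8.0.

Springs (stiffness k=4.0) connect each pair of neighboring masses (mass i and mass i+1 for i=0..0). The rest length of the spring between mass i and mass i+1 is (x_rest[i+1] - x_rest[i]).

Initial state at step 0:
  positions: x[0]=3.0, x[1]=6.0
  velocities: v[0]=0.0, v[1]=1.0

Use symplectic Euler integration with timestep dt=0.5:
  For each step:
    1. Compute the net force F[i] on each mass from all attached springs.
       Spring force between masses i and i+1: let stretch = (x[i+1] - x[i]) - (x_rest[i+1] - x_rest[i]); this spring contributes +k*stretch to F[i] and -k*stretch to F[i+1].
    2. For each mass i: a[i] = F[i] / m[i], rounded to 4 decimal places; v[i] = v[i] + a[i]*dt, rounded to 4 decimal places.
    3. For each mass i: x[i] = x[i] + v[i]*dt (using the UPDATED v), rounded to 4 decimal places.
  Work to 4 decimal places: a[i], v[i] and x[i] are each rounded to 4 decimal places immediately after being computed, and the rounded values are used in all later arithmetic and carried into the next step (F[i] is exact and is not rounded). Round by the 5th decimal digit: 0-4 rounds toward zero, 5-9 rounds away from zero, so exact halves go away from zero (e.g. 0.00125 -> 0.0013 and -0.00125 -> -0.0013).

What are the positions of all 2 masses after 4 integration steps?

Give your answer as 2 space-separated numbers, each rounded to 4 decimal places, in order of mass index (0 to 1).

Answer: 3.8750 6.2500

Derivation:
Step 0: x=[3.0000 6.0000] v=[0.0000 1.0000]
Step 1: x=[2.5000 7.5000] v=[-1.0000 3.0000]
Step 2: x=[2.5000 8.0000] v=[0.0000 1.0000]
Step 3: x=[3.2500 7.0000] v=[1.5000 -2.0000]
Step 4: x=[3.8750 6.2500] v=[1.2500 -1.5000]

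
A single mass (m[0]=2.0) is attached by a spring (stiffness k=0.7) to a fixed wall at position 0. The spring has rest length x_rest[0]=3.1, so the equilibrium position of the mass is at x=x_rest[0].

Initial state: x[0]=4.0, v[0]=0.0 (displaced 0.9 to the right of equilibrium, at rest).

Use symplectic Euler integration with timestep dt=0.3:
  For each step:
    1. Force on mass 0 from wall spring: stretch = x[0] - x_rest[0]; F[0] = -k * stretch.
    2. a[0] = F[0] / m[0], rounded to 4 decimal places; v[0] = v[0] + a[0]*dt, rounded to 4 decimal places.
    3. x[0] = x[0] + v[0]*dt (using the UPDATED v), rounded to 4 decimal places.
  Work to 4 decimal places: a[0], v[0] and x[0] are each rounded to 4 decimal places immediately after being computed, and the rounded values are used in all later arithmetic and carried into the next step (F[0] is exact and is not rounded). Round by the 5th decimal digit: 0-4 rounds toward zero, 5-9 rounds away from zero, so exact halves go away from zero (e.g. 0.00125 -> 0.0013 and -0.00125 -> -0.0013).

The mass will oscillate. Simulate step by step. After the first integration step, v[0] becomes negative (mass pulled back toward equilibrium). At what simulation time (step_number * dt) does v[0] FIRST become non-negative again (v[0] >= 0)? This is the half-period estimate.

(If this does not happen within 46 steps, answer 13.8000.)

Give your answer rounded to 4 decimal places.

Answer: 5.4000

Derivation:
Step 0: x=[4.0000] v=[0.0000]
Step 1: x=[3.9717] v=[-0.0945]
Step 2: x=[3.9159] v=[-0.1860]
Step 3: x=[3.8344] v=[-0.2717]
Step 4: x=[3.7298] v=[-0.3488]
Step 5: x=[3.6053] v=[-0.4149]
Step 6: x=[3.4649] v=[-0.4680]
Step 7: x=[3.3130] v=[-0.5063]
Step 8: x=[3.1544] v=[-0.5287]
Step 9: x=[2.9941] v=[-0.5344]
Step 10: x=[2.8371] v=[-0.5233]
Step 11: x=[2.6884] v=[-0.4957]
Step 12: x=[2.5527] v=[-0.4525]
Step 13: x=[2.4342] v=[-0.3950]
Step 14: x=[2.3367] v=[-0.3251]
Step 15: x=[2.2632] v=[-0.2449]
Step 16: x=[2.2161] v=[-0.1570]
Step 17: x=[2.1968] v=[-0.0642]
Step 18: x=[2.2060] v=[0.0306]
First v>=0 after going negative at step 18, time=5.4000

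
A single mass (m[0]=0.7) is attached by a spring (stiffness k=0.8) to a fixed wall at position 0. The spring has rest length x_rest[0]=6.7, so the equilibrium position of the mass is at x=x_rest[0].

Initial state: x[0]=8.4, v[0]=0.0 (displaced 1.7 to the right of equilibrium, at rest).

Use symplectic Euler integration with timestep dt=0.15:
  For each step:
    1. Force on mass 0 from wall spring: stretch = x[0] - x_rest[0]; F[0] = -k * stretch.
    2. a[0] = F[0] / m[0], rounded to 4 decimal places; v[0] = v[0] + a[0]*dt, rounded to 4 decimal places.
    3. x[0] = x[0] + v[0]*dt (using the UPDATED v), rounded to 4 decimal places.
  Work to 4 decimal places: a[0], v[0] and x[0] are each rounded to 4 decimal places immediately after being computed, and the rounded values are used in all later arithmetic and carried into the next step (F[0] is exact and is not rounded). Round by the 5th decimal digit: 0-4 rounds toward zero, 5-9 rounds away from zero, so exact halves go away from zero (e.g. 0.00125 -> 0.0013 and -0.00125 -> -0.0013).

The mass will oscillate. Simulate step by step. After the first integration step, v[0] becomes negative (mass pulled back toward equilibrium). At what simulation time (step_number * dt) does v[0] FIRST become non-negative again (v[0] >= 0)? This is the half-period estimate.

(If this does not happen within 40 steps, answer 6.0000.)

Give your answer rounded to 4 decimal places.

Answer: 3.0000

Derivation:
Step 0: x=[8.4000] v=[0.0000]
Step 1: x=[8.3563] v=[-0.2914]
Step 2: x=[8.2700] v=[-0.5753]
Step 3: x=[8.1433] v=[-0.8444]
Step 4: x=[7.9795] v=[-1.0918]
Step 5: x=[7.7828] v=[-1.3111]
Step 6: x=[7.5583] v=[-1.4967]
Step 7: x=[7.3117] v=[-1.6438]
Step 8: x=[7.0494] v=[-1.7487]
Step 9: x=[6.7781] v=[-1.8086]
Step 10: x=[6.5048] v=[-1.8220]
Step 11: x=[6.2365] v=[-1.7885]
Step 12: x=[5.9802] v=[-1.7090]
Step 13: x=[5.7424] v=[-1.5856]
Step 14: x=[5.5292] v=[-1.4214]
Step 15: x=[5.3461] v=[-1.2207]
Step 16: x=[5.1978] v=[-0.9886]
Step 17: x=[5.0881] v=[-0.7311]
Step 18: x=[5.0199] v=[-0.4548]
Step 19: x=[4.9949] v=[-0.1668]
Step 20: x=[5.0137] v=[0.1255]
First v>=0 after going negative at step 20, time=3.0000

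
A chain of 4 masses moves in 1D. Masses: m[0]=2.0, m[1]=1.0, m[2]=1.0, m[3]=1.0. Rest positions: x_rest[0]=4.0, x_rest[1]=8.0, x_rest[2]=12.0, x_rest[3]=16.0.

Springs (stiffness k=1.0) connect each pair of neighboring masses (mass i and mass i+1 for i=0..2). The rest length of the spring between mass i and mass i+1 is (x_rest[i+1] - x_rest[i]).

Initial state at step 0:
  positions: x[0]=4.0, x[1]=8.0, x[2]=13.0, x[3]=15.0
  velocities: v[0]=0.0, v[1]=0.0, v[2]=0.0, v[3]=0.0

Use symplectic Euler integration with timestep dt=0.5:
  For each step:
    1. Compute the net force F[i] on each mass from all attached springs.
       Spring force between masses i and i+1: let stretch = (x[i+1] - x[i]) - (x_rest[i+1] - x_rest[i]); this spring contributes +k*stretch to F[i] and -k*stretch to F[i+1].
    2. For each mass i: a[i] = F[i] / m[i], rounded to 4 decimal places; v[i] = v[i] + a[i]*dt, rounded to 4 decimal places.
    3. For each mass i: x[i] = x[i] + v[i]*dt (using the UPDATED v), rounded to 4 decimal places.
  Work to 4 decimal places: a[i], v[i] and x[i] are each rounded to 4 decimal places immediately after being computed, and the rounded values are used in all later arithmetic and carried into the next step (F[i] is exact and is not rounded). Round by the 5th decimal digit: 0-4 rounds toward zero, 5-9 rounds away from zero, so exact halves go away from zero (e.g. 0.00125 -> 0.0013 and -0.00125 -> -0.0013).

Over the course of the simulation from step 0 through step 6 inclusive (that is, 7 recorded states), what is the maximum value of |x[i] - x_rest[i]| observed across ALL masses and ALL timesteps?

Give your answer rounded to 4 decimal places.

Step 0: x=[4.0000 8.0000 13.0000 15.0000] v=[0.0000 0.0000 0.0000 0.0000]
Step 1: x=[4.0000 8.2500 12.2500 15.5000] v=[0.0000 0.5000 -1.5000 1.0000]
Step 2: x=[4.0313 8.4375 11.3125 16.1875] v=[0.0625 0.3750 -1.8750 1.3750]
Step 3: x=[4.1134 8.2422 10.8750 16.6563] v=[0.1641 -0.3906 -0.8750 0.9375]
Step 4: x=[4.2116 7.6729 11.2247 16.6798] v=[0.1963 -1.1386 0.6993 0.0469]
Step 5: x=[4.2424 7.1262 12.0502 16.3395] v=[0.0616 -1.0934 1.6510 -0.6807]
Step 6: x=[4.1337 7.0896 12.7171 15.9268] v=[-0.2175 -0.0733 1.3337 -0.8254]
Max displacement = 1.1250

Answer: 1.1250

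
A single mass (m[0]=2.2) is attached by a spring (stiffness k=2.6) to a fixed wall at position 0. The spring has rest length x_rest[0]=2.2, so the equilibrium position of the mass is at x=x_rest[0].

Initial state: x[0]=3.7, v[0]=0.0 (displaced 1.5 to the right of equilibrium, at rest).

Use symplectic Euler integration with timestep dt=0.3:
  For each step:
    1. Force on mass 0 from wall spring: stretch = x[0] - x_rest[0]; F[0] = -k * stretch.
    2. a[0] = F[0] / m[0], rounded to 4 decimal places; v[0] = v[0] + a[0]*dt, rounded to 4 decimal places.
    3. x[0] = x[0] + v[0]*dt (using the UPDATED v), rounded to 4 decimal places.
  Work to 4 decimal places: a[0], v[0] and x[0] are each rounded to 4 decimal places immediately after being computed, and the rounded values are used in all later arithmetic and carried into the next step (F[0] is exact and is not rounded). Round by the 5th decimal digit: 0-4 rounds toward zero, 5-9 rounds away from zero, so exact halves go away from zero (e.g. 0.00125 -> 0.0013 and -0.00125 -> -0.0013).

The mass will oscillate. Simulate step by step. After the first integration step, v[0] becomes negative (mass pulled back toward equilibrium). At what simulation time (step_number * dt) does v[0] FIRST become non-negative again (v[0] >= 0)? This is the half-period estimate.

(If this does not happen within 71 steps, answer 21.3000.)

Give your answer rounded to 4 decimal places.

Answer: 3.0000

Derivation:
Step 0: x=[3.7000] v=[0.0000]
Step 1: x=[3.5405] v=[-0.5318]
Step 2: x=[3.2384] v=[-1.0071]
Step 3: x=[2.8258] v=[-1.3753]
Step 4: x=[2.3466] v=[-1.5972]
Step 5: x=[1.8518] v=[-1.6492]
Step 6: x=[1.3941] v=[-1.5258]
Step 7: x=[1.0221] v=[-1.2401]
Step 8: x=[0.7754] v=[-0.8225]
Step 9: x=[0.6802] v=[-0.3174]
Step 10: x=[0.7466] v=[0.2214]
First v>=0 after going negative at step 10, time=3.0000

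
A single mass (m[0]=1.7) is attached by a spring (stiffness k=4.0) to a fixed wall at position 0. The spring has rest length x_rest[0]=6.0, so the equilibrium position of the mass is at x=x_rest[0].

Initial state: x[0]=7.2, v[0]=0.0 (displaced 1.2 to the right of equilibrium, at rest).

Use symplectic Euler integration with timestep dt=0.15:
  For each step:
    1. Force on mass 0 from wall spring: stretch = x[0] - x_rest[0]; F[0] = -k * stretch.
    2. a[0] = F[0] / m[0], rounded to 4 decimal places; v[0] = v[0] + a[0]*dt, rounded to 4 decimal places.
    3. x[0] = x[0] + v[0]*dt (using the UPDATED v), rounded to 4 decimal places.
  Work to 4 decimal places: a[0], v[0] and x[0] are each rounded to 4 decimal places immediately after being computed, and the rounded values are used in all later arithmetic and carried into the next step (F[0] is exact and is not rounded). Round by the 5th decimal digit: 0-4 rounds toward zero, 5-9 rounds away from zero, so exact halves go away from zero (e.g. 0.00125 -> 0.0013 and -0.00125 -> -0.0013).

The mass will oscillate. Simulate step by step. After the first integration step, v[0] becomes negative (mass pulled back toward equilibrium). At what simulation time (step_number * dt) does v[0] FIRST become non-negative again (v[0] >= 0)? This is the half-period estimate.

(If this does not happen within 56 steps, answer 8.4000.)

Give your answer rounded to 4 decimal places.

Answer: 2.1000

Derivation:
Step 0: x=[7.2000] v=[0.0000]
Step 1: x=[7.1365] v=[-0.4235]
Step 2: x=[7.0128] v=[-0.8246]
Step 3: x=[6.8355] v=[-1.1821]
Step 4: x=[6.6140] v=[-1.4770]
Step 5: x=[6.3599] v=[-1.6937]
Step 6: x=[6.0868] v=[-1.8207]
Step 7: x=[5.8091] v=[-1.8513]
Step 8: x=[5.5415] v=[-1.7839]
Step 9: x=[5.2982] v=[-1.6221]
Step 10: x=[5.0920] v=[-1.3744]
Step 11: x=[4.9339] v=[-1.0539]
Step 12: x=[4.8323] v=[-0.6776]
Step 13: x=[4.7925] v=[-0.2655]
Step 14: x=[4.8166] v=[0.1607]
First v>=0 after going negative at step 14, time=2.1000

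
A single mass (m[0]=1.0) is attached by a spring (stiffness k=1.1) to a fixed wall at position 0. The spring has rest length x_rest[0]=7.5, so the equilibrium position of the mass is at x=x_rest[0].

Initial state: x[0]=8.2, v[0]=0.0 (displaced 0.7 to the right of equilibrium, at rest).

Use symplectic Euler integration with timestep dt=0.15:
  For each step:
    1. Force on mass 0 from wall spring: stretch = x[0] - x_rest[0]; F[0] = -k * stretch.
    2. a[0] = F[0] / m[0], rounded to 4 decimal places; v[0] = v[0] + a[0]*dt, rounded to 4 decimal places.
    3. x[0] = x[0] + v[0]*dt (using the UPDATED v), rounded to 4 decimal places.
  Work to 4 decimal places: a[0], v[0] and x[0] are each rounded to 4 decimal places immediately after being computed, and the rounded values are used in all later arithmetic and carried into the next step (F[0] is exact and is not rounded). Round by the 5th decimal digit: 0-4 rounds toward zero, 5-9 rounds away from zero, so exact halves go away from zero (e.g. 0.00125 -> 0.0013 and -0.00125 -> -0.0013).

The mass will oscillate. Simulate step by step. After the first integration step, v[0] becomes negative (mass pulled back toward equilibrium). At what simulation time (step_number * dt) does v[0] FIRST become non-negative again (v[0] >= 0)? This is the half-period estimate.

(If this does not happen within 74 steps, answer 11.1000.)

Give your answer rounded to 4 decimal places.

Answer: 3.0000

Derivation:
Step 0: x=[8.2000] v=[0.0000]
Step 1: x=[8.1827] v=[-0.1155]
Step 2: x=[8.1485] v=[-0.2282]
Step 3: x=[8.0982] v=[-0.3352]
Step 4: x=[8.0331] v=[-0.4339]
Step 5: x=[7.9548] v=[-0.5219]
Step 6: x=[7.8653] v=[-0.5969]
Step 7: x=[7.7667] v=[-0.6572]
Step 8: x=[7.6615] v=[-0.7012]
Step 9: x=[7.5523] v=[-0.7279]
Step 10: x=[7.4418] v=[-0.7365]
Step 11: x=[7.3328] v=[-0.7269]
Step 12: x=[7.2279] v=[-0.6993]
Step 13: x=[7.1297] v=[-0.6544]
Step 14: x=[7.0407] v=[-0.5933]
Step 15: x=[6.9631] v=[-0.5175]
Step 16: x=[6.8988] v=[-0.4289]
Step 17: x=[6.8493] v=[-0.3297]
Step 18: x=[6.8160] v=[-0.2223]
Step 19: x=[6.7996] v=[-0.1094]
Step 20: x=[6.8005] v=[0.0062]
First v>=0 after going negative at step 20, time=3.0000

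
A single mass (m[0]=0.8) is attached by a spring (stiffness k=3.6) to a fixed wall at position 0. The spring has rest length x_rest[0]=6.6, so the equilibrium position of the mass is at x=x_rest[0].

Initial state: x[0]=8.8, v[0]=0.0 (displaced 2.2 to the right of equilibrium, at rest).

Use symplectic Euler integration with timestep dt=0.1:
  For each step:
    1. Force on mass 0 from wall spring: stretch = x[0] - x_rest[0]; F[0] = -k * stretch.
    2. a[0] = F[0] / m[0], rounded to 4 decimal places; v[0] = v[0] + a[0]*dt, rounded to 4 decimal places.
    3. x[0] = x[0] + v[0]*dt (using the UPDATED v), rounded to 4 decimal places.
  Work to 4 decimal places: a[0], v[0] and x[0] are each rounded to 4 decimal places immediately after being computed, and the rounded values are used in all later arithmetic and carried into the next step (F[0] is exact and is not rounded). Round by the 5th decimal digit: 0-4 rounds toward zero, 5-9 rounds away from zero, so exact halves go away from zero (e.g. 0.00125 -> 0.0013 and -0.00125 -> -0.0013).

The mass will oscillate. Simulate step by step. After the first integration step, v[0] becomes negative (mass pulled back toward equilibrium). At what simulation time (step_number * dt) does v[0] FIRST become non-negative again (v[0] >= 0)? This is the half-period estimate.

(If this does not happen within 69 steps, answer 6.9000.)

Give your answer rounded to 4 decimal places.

Answer: 1.5000

Derivation:
Step 0: x=[8.8000] v=[0.0000]
Step 1: x=[8.7010] v=[-0.9900]
Step 2: x=[8.5075] v=[-1.9355]
Step 3: x=[8.2281] v=[-2.7939]
Step 4: x=[7.8754] v=[-3.5266]
Step 5: x=[7.4654] v=[-4.1005]
Step 6: x=[7.0164] v=[-4.4899]
Step 7: x=[6.5487] v=[-4.6773]
Step 8: x=[6.0833] v=[-4.6542]
Step 9: x=[5.6411] v=[-4.4217]
Step 10: x=[5.2421] v=[-3.9902]
Step 11: x=[4.9042] v=[-3.3791]
Step 12: x=[4.6426] v=[-2.6160]
Step 13: x=[4.4691] v=[-1.7352]
Step 14: x=[4.3915] v=[-0.7763]
Step 15: x=[4.4133] v=[0.2175]
First v>=0 after going negative at step 15, time=1.5000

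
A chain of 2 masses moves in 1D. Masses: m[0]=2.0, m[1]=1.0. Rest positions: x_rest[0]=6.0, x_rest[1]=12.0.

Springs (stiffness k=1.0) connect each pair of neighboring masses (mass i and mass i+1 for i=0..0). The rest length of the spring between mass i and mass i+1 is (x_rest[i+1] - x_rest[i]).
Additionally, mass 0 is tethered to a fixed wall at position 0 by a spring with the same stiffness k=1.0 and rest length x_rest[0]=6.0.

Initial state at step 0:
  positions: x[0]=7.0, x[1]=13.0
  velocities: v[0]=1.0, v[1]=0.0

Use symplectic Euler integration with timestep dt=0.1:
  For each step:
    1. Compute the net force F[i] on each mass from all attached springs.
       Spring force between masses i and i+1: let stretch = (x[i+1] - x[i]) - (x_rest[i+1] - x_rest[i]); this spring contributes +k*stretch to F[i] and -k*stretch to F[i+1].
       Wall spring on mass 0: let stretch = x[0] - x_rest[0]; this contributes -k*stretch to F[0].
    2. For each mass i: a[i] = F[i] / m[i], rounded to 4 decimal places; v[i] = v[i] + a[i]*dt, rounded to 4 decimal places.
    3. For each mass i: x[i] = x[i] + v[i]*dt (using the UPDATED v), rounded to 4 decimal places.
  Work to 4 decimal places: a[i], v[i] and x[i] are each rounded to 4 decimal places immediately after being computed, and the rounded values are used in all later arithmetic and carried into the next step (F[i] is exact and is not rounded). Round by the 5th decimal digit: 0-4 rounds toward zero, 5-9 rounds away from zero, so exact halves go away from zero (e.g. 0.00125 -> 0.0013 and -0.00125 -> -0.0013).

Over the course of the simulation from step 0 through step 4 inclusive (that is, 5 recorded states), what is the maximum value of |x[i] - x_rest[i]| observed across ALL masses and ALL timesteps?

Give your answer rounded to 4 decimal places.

Answer: 1.3409

Derivation:
Step 0: x=[7.0000 13.0000] v=[1.0000 0.0000]
Step 1: x=[7.0950 13.0000] v=[0.9500 0.0000]
Step 2: x=[7.1841 13.0010] v=[0.8905 0.0095]
Step 3: x=[7.2663 13.0038] v=[0.8221 0.0278]
Step 4: x=[7.3409 13.0092] v=[0.7457 0.0541]
Max displacement = 1.3409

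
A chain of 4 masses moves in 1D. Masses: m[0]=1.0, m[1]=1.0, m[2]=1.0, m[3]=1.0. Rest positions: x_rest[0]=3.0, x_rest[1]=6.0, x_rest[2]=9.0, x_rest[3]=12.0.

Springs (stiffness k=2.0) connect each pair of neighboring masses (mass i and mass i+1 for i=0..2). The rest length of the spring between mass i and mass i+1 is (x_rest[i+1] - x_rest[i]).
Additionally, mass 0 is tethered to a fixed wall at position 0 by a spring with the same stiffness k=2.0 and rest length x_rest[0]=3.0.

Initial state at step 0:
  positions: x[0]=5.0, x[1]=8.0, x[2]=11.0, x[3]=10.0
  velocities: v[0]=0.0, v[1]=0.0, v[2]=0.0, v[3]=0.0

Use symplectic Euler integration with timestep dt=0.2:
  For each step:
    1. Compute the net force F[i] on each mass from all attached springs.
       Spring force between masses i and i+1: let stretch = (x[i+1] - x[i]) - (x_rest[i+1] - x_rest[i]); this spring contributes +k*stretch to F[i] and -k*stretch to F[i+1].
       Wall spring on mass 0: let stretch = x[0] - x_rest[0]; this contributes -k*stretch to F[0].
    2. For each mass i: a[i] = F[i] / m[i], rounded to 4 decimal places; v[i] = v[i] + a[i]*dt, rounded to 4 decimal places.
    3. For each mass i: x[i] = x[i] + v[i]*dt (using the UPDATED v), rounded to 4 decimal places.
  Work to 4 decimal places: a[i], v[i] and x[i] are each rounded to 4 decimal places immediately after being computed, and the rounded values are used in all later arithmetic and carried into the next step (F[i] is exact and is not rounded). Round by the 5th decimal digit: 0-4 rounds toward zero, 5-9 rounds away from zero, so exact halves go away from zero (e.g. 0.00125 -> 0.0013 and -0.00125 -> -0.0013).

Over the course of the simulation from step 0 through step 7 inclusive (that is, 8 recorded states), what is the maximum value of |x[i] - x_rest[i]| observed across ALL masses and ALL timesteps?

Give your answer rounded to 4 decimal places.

Step 0: x=[5.0000 8.0000 11.0000 10.0000] v=[0.0000 0.0000 0.0000 0.0000]
Step 1: x=[4.8400 8.0000 10.6800 10.3200] v=[-0.8000 0.0000 -1.6000 1.6000]
Step 2: x=[4.5456 7.9616 10.1168 10.9088] v=[-1.4720 -0.1920 -2.8160 2.9440]
Step 3: x=[4.1608 7.8223 9.4445 11.6742] v=[-1.9238 -0.6963 -3.3613 3.8272]
Step 4: x=[3.7361 7.5199 8.8208 12.5013] v=[-2.1235 -1.5120 -3.1183 4.1353]
Step 5: x=[3.3152 7.0189 8.3875 13.2739] v=[-2.1044 -2.5052 -2.1665 3.8631]
Step 6: x=[2.9254 6.3311 8.2356 13.8956] v=[-1.9490 -3.4392 -0.7594 3.1085]
Step 7: x=[2.5740 5.5232 8.3842 14.3045] v=[-1.7569 -4.0397 0.7428 2.0445]
Max displacement = 2.3045

Answer: 2.3045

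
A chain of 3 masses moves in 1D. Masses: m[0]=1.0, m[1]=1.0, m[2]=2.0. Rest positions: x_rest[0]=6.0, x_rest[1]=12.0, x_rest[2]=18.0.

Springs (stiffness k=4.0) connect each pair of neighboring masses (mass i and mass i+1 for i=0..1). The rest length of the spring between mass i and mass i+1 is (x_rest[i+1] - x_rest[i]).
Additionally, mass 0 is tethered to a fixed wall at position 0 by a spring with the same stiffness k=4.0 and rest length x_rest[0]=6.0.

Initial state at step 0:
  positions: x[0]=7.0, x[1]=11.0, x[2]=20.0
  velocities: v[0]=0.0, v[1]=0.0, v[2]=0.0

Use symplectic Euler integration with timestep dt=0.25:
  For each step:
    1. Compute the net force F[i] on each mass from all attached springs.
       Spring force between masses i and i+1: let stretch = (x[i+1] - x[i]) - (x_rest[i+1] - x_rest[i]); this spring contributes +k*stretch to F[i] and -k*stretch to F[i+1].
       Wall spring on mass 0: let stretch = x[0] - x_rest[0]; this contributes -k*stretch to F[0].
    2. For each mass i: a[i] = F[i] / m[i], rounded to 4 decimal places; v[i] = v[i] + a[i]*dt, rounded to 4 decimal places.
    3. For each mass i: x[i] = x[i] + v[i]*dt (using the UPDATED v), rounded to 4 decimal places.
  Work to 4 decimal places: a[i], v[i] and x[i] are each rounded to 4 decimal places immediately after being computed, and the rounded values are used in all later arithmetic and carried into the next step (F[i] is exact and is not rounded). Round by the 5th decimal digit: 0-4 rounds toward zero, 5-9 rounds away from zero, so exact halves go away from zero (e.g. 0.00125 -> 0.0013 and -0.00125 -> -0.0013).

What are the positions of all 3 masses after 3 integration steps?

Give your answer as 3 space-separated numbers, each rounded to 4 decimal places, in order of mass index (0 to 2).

Step 0: x=[7.0000 11.0000 20.0000] v=[0.0000 0.0000 0.0000]
Step 1: x=[6.2500 12.2500 19.6250] v=[-3.0000 5.0000 -1.5000]
Step 2: x=[5.4375 13.8438 19.0781] v=[-3.2500 6.3750 -2.1875]
Step 3: x=[5.3672 14.6446 18.6269] v=[-0.2812 3.2030 -1.8047]

Answer: 5.3672 14.6446 18.6269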